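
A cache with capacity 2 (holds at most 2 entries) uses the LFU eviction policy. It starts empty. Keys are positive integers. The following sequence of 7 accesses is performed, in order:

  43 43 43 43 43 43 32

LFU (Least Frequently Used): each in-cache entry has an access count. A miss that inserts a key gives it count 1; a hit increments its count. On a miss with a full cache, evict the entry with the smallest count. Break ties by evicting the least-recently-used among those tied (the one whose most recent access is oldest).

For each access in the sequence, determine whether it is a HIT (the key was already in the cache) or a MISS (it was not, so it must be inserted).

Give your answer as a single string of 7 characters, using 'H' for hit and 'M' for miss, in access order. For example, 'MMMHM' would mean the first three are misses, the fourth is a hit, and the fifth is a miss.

LFU simulation (capacity=2):
  1. access 43: MISS. Cache: [43(c=1)]
  2. access 43: HIT, count now 2. Cache: [43(c=2)]
  3. access 43: HIT, count now 3. Cache: [43(c=3)]
  4. access 43: HIT, count now 4. Cache: [43(c=4)]
  5. access 43: HIT, count now 5. Cache: [43(c=5)]
  6. access 43: HIT, count now 6. Cache: [43(c=6)]
  7. access 32: MISS. Cache: [32(c=1) 43(c=6)]
Total: 5 hits, 2 misses, 0 evictions

Answer: MHHHHHM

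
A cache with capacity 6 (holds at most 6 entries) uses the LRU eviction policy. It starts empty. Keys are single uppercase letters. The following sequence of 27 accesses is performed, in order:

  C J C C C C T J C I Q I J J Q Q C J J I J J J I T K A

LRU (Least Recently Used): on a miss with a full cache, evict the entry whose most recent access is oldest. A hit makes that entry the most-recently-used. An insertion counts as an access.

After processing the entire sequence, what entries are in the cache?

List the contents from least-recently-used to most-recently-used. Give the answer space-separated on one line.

LRU simulation (capacity=6):
  1. access C: MISS. Cache (LRU->MRU): [C]
  2. access J: MISS. Cache (LRU->MRU): [C J]
  3. access C: HIT. Cache (LRU->MRU): [J C]
  4. access C: HIT. Cache (LRU->MRU): [J C]
  5. access C: HIT. Cache (LRU->MRU): [J C]
  6. access C: HIT. Cache (LRU->MRU): [J C]
  7. access T: MISS. Cache (LRU->MRU): [J C T]
  8. access J: HIT. Cache (LRU->MRU): [C T J]
  9. access C: HIT. Cache (LRU->MRU): [T J C]
  10. access I: MISS. Cache (LRU->MRU): [T J C I]
  11. access Q: MISS. Cache (LRU->MRU): [T J C I Q]
  12. access I: HIT. Cache (LRU->MRU): [T J C Q I]
  13. access J: HIT. Cache (LRU->MRU): [T C Q I J]
  14. access J: HIT. Cache (LRU->MRU): [T C Q I J]
  15. access Q: HIT. Cache (LRU->MRU): [T C I J Q]
  16. access Q: HIT. Cache (LRU->MRU): [T C I J Q]
  17. access C: HIT. Cache (LRU->MRU): [T I J Q C]
  18. access J: HIT. Cache (LRU->MRU): [T I Q C J]
  19. access J: HIT. Cache (LRU->MRU): [T I Q C J]
  20. access I: HIT. Cache (LRU->MRU): [T Q C J I]
  21. access J: HIT. Cache (LRU->MRU): [T Q C I J]
  22. access J: HIT. Cache (LRU->MRU): [T Q C I J]
  23. access J: HIT. Cache (LRU->MRU): [T Q C I J]
  24. access I: HIT. Cache (LRU->MRU): [T Q C J I]
  25. access T: HIT. Cache (LRU->MRU): [Q C J I T]
  26. access K: MISS. Cache (LRU->MRU): [Q C J I T K]
  27. access A: MISS, evict Q. Cache (LRU->MRU): [C J I T K A]
Total: 20 hits, 7 misses, 1 evictions

Answer: C J I T K A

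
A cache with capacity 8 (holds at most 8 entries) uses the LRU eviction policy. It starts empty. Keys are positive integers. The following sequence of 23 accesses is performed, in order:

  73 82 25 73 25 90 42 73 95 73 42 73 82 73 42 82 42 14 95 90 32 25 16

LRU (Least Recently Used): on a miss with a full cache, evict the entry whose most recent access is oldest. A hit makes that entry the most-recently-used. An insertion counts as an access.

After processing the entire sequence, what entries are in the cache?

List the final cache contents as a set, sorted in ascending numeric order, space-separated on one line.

LRU simulation (capacity=8):
  1. access 73: MISS. Cache (LRU->MRU): [73]
  2. access 82: MISS. Cache (LRU->MRU): [73 82]
  3. access 25: MISS. Cache (LRU->MRU): [73 82 25]
  4. access 73: HIT. Cache (LRU->MRU): [82 25 73]
  5. access 25: HIT. Cache (LRU->MRU): [82 73 25]
  6. access 90: MISS. Cache (LRU->MRU): [82 73 25 90]
  7. access 42: MISS. Cache (LRU->MRU): [82 73 25 90 42]
  8. access 73: HIT. Cache (LRU->MRU): [82 25 90 42 73]
  9. access 95: MISS. Cache (LRU->MRU): [82 25 90 42 73 95]
  10. access 73: HIT. Cache (LRU->MRU): [82 25 90 42 95 73]
  11. access 42: HIT. Cache (LRU->MRU): [82 25 90 95 73 42]
  12. access 73: HIT. Cache (LRU->MRU): [82 25 90 95 42 73]
  13. access 82: HIT. Cache (LRU->MRU): [25 90 95 42 73 82]
  14. access 73: HIT. Cache (LRU->MRU): [25 90 95 42 82 73]
  15. access 42: HIT. Cache (LRU->MRU): [25 90 95 82 73 42]
  16. access 82: HIT. Cache (LRU->MRU): [25 90 95 73 42 82]
  17. access 42: HIT. Cache (LRU->MRU): [25 90 95 73 82 42]
  18. access 14: MISS. Cache (LRU->MRU): [25 90 95 73 82 42 14]
  19. access 95: HIT. Cache (LRU->MRU): [25 90 73 82 42 14 95]
  20. access 90: HIT. Cache (LRU->MRU): [25 73 82 42 14 95 90]
  21. access 32: MISS. Cache (LRU->MRU): [25 73 82 42 14 95 90 32]
  22. access 25: HIT. Cache (LRU->MRU): [73 82 42 14 95 90 32 25]
  23. access 16: MISS, evict 73. Cache (LRU->MRU): [82 42 14 95 90 32 25 16]
Total: 14 hits, 9 misses, 1 evictions

Answer: 14 16 25 32 42 82 90 95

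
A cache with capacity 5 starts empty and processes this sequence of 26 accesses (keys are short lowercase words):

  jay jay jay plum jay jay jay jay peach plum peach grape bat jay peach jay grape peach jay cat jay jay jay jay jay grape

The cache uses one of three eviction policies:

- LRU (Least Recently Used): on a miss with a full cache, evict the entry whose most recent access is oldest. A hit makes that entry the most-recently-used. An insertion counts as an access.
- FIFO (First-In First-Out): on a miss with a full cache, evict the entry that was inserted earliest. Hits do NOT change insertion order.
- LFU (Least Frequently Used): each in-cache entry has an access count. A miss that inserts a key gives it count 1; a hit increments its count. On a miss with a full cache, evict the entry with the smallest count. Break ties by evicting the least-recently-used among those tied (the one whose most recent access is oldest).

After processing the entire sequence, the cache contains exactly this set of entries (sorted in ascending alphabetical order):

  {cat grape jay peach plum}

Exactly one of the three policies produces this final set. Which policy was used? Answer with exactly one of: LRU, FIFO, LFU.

Simulating under each policy and comparing final sets:
  LRU: final set = {bat cat grape jay peach} -> differs
  FIFO: final set = {bat cat grape jay peach} -> differs
  LFU: final set = {cat grape jay peach plum} -> MATCHES target
Only LFU produces the target set.

Answer: LFU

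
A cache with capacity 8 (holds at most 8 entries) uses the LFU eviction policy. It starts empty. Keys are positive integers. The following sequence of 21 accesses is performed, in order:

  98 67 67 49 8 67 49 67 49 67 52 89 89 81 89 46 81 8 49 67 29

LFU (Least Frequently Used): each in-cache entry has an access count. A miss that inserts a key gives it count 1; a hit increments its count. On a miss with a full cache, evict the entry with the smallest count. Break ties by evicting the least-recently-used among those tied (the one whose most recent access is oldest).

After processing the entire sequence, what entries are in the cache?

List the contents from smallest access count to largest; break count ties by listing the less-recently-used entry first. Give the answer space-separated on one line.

LFU simulation (capacity=8):
  1. access 98: MISS. Cache: [98(c=1)]
  2. access 67: MISS. Cache: [98(c=1) 67(c=1)]
  3. access 67: HIT, count now 2. Cache: [98(c=1) 67(c=2)]
  4. access 49: MISS. Cache: [98(c=1) 49(c=1) 67(c=2)]
  5. access 8: MISS. Cache: [98(c=1) 49(c=1) 8(c=1) 67(c=2)]
  6. access 67: HIT, count now 3. Cache: [98(c=1) 49(c=1) 8(c=1) 67(c=3)]
  7. access 49: HIT, count now 2. Cache: [98(c=1) 8(c=1) 49(c=2) 67(c=3)]
  8. access 67: HIT, count now 4. Cache: [98(c=1) 8(c=1) 49(c=2) 67(c=4)]
  9. access 49: HIT, count now 3. Cache: [98(c=1) 8(c=1) 49(c=3) 67(c=4)]
  10. access 67: HIT, count now 5. Cache: [98(c=1) 8(c=1) 49(c=3) 67(c=5)]
  11. access 52: MISS. Cache: [98(c=1) 8(c=1) 52(c=1) 49(c=3) 67(c=5)]
  12. access 89: MISS. Cache: [98(c=1) 8(c=1) 52(c=1) 89(c=1) 49(c=3) 67(c=5)]
  13. access 89: HIT, count now 2. Cache: [98(c=1) 8(c=1) 52(c=1) 89(c=2) 49(c=3) 67(c=5)]
  14. access 81: MISS. Cache: [98(c=1) 8(c=1) 52(c=1) 81(c=1) 89(c=2) 49(c=3) 67(c=5)]
  15. access 89: HIT, count now 3. Cache: [98(c=1) 8(c=1) 52(c=1) 81(c=1) 49(c=3) 89(c=3) 67(c=5)]
  16. access 46: MISS. Cache: [98(c=1) 8(c=1) 52(c=1) 81(c=1) 46(c=1) 49(c=3) 89(c=3) 67(c=5)]
  17. access 81: HIT, count now 2. Cache: [98(c=1) 8(c=1) 52(c=1) 46(c=1) 81(c=2) 49(c=3) 89(c=3) 67(c=5)]
  18. access 8: HIT, count now 2. Cache: [98(c=1) 52(c=1) 46(c=1) 81(c=2) 8(c=2) 49(c=3) 89(c=3) 67(c=5)]
  19. access 49: HIT, count now 4. Cache: [98(c=1) 52(c=1) 46(c=1) 81(c=2) 8(c=2) 89(c=3) 49(c=4) 67(c=5)]
  20. access 67: HIT, count now 6. Cache: [98(c=1) 52(c=1) 46(c=1) 81(c=2) 8(c=2) 89(c=3) 49(c=4) 67(c=6)]
  21. access 29: MISS, evict 98(c=1). Cache: [52(c=1) 46(c=1) 29(c=1) 81(c=2) 8(c=2) 89(c=3) 49(c=4) 67(c=6)]
Total: 12 hits, 9 misses, 1 evictions

Answer: 52 46 29 81 8 89 49 67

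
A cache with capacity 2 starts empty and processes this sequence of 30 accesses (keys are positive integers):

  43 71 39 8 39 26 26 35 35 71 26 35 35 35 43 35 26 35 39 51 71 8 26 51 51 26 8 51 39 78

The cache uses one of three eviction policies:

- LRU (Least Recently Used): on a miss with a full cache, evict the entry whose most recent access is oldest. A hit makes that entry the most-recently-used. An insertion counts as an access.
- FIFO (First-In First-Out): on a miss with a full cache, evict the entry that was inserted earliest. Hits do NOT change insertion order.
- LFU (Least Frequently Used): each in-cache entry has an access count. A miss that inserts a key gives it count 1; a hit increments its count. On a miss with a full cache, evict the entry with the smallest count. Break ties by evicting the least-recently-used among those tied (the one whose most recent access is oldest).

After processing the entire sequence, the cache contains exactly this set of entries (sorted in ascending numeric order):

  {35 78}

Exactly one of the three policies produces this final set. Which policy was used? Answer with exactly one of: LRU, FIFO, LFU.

Simulating under each policy and comparing final sets:
  LRU: final set = {39 78} -> differs
  FIFO: final set = {39 78} -> differs
  LFU: final set = {35 78} -> MATCHES target
Only LFU produces the target set.

Answer: LFU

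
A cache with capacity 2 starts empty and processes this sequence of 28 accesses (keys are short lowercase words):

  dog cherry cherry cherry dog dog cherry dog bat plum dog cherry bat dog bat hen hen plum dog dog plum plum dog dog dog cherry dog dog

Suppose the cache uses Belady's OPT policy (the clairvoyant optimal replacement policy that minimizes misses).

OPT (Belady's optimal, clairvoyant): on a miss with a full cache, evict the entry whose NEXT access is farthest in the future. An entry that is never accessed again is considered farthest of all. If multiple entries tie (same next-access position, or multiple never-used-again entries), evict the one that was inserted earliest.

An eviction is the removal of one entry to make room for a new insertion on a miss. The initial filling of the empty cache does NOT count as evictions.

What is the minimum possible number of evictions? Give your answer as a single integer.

OPT (Belady) simulation (capacity=2):
  1. access dog: MISS. Cache: [dog]
  2. access cherry: MISS. Cache: [dog cherry]
  3. access cherry: HIT. Next use of cherry: step 4. Cache: [dog cherry]
  4. access cherry: HIT. Next use of cherry: step 7. Cache: [dog cherry]
  5. access dog: HIT. Next use of dog: step 6. Cache: [dog cherry]
  6. access dog: HIT. Next use of dog: step 8. Cache: [dog cherry]
  7. access cherry: HIT. Next use of cherry: step 12. Cache: [dog cherry]
  8. access dog: HIT. Next use of dog: step 11. Cache: [dog cherry]
  9. access bat: MISS, evict cherry (next use: step 12). Cache: [dog bat]
  10. access plum: MISS, evict bat (next use: step 13). Cache: [dog plum]
  11. access dog: HIT. Next use of dog: step 14. Cache: [dog plum]
  12. access cherry: MISS, evict plum (next use: step 18). Cache: [dog cherry]
  13. access bat: MISS, evict cherry (next use: step 26). Cache: [dog bat]
  14. access dog: HIT. Next use of dog: step 19. Cache: [dog bat]
  15. access bat: HIT. Next use of bat: never. Cache: [dog bat]
  16. access hen: MISS, evict bat (next use: never). Cache: [dog hen]
  17. access hen: HIT. Next use of hen: never. Cache: [dog hen]
  18. access plum: MISS, evict hen (next use: never). Cache: [dog plum]
  19. access dog: HIT. Next use of dog: step 20. Cache: [dog plum]
  20. access dog: HIT. Next use of dog: step 23. Cache: [dog plum]
  21. access plum: HIT. Next use of plum: step 22. Cache: [dog plum]
  22. access plum: HIT. Next use of plum: never. Cache: [dog plum]
  23. access dog: HIT. Next use of dog: step 24. Cache: [dog plum]
  24. access dog: HIT. Next use of dog: step 25. Cache: [dog plum]
  25. access dog: HIT. Next use of dog: step 27. Cache: [dog plum]
  26. access cherry: MISS, evict plum (next use: never). Cache: [dog cherry]
  27. access dog: HIT. Next use of dog: step 28. Cache: [dog cherry]
  28. access dog: HIT. Next use of dog: never. Cache: [dog cherry]
Total: 19 hits, 9 misses, 7 evictions

Answer: 7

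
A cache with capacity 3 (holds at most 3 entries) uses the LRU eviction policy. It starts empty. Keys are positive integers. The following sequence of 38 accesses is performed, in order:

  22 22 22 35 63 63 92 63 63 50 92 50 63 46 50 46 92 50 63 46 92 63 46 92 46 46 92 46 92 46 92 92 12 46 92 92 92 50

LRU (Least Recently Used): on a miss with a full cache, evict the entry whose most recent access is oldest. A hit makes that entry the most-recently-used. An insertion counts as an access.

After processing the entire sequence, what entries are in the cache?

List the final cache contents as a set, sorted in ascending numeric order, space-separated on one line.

LRU simulation (capacity=3):
  1. access 22: MISS. Cache (LRU->MRU): [22]
  2. access 22: HIT. Cache (LRU->MRU): [22]
  3. access 22: HIT. Cache (LRU->MRU): [22]
  4. access 35: MISS. Cache (LRU->MRU): [22 35]
  5. access 63: MISS. Cache (LRU->MRU): [22 35 63]
  6. access 63: HIT. Cache (LRU->MRU): [22 35 63]
  7. access 92: MISS, evict 22. Cache (LRU->MRU): [35 63 92]
  8. access 63: HIT. Cache (LRU->MRU): [35 92 63]
  9. access 63: HIT. Cache (LRU->MRU): [35 92 63]
  10. access 50: MISS, evict 35. Cache (LRU->MRU): [92 63 50]
  11. access 92: HIT. Cache (LRU->MRU): [63 50 92]
  12. access 50: HIT. Cache (LRU->MRU): [63 92 50]
  13. access 63: HIT. Cache (LRU->MRU): [92 50 63]
  14. access 46: MISS, evict 92. Cache (LRU->MRU): [50 63 46]
  15. access 50: HIT. Cache (LRU->MRU): [63 46 50]
  16. access 46: HIT. Cache (LRU->MRU): [63 50 46]
  17. access 92: MISS, evict 63. Cache (LRU->MRU): [50 46 92]
  18. access 50: HIT. Cache (LRU->MRU): [46 92 50]
  19. access 63: MISS, evict 46. Cache (LRU->MRU): [92 50 63]
  20. access 46: MISS, evict 92. Cache (LRU->MRU): [50 63 46]
  21. access 92: MISS, evict 50. Cache (LRU->MRU): [63 46 92]
  22. access 63: HIT. Cache (LRU->MRU): [46 92 63]
  23. access 46: HIT. Cache (LRU->MRU): [92 63 46]
  24. access 92: HIT. Cache (LRU->MRU): [63 46 92]
  25. access 46: HIT. Cache (LRU->MRU): [63 92 46]
  26. access 46: HIT. Cache (LRU->MRU): [63 92 46]
  27. access 92: HIT. Cache (LRU->MRU): [63 46 92]
  28. access 46: HIT. Cache (LRU->MRU): [63 92 46]
  29. access 92: HIT. Cache (LRU->MRU): [63 46 92]
  30. access 46: HIT. Cache (LRU->MRU): [63 92 46]
  31. access 92: HIT. Cache (LRU->MRU): [63 46 92]
  32. access 92: HIT. Cache (LRU->MRU): [63 46 92]
  33. access 12: MISS, evict 63. Cache (LRU->MRU): [46 92 12]
  34. access 46: HIT. Cache (LRU->MRU): [92 12 46]
  35. access 92: HIT. Cache (LRU->MRU): [12 46 92]
  36. access 92: HIT. Cache (LRU->MRU): [12 46 92]
  37. access 92: HIT. Cache (LRU->MRU): [12 46 92]
  38. access 50: MISS, evict 12. Cache (LRU->MRU): [46 92 50]
Total: 26 hits, 12 misses, 9 evictions

Answer: 46 50 92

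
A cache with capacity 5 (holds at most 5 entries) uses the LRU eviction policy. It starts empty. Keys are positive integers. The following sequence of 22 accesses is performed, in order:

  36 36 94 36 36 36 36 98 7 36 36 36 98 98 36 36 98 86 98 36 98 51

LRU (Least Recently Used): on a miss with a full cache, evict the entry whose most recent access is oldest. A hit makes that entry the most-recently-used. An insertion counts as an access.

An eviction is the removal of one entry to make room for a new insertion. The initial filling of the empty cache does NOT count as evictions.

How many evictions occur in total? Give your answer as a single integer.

LRU simulation (capacity=5):
  1. access 36: MISS. Cache (LRU->MRU): [36]
  2. access 36: HIT. Cache (LRU->MRU): [36]
  3. access 94: MISS. Cache (LRU->MRU): [36 94]
  4. access 36: HIT. Cache (LRU->MRU): [94 36]
  5. access 36: HIT. Cache (LRU->MRU): [94 36]
  6. access 36: HIT. Cache (LRU->MRU): [94 36]
  7. access 36: HIT. Cache (LRU->MRU): [94 36]
  8. access 98: MISS. Cache (LRU->MRU): [94 36 98]
  9. access 7: MISS. Cache (LRU->MRU): [94 36 98 7]
  10. access 36: HIT. Cache (LRU->MRU): [94 98 7 36]
  11. access 36: HIT. Cache (LRU->MRU): [94 98 7 36]
  12. access 36: HIT. Cache (LRU->MRU): [94 98 7 36]
  13. access 98: HIT. Cache (LRU->MRU): [94 7 36 98]
  14. access 98: HIT. Cache (LRU->MRU): [94 7 36 98]
  15. access 36: HIT. Cache (LRU->MRU): [94 7 98 36]
  16. access 36: HIT. Cache (LRU->MRU): [94 7 98 36]
  17. access 98: HIT. Cache (LRU->MRU): [94 7 36 98]
  18. access 86: MISS. Cache (LRU->MRU): [94 7 36 98 86]
  19. access 98: HIT. Cache (LRU->MRU): [94 7 36 86 98]
  20. access 36: HIT. Cache (LRU->MRU): [94 7 86 98 36]
  21. access 98: HIT. Cache (LRU->MRU): [94 7 86 36 98]
  22. access 51: MISS, evict 94. Cache (LRU->MRU): [7 86 36 98 51]
Total: 16 hits, 6 misses, 1 evictions

Answer: 1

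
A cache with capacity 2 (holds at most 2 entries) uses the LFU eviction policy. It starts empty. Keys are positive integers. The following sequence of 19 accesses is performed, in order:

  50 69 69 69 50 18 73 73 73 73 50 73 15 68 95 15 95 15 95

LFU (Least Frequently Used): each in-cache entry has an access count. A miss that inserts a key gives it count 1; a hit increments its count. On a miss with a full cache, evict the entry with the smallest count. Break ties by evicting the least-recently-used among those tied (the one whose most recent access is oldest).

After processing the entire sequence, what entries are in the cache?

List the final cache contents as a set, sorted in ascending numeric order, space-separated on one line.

Answer: 73 95

Derivation:
LFU simulation (capacity=2):
  1. access 50: MISS. Cache: [50(c=1)]
  2. access 69: MISS. Cache: [50(c=1) 69(c=1)]
  3. access 69: HIT, count now 2. Cache: [50(c=1) 69(c=2)]
  4. access 69: HIT, count now 3. Cache: [50(c=1) 69(c=3)]
  5. access 50: HIT, count now 2. Cache: [50(c=2) 69(c=3)]
  6. access 18: MISS, evict 50(c=2). Cache: [18(c=1) 69(c=3)]
  7. access 73: MISS, evict 18(c=1). Cache: [73(c=1) 69(c=3)]
  8. access 73: HIT, count now 2. Cache: [73(c=2) 69(c=3)]
  9. access 73: HIT, count now 3. Cache: [69(c=3) 73(c=3)]
  10. access 73: HIT, count now 4. Cache: [69(c=3) 73(c=4)]
  11. access 50: MISS, evict 69(c=3). Cache: [50(c=1) 73(c=4)]
  12. access 73: HIT, count now 5. Cache: [50(c=1) 73(c=5)]
  13. access 15: MISS, evict 50(c=1). Cache: [15(c=1) 73(c=5)]
  14. access 68: MISS, evict 15(c=1). Cache: [68(c=1) 73(c=5)]
  15. access 95: MISS, evict 68(c=1). Cache: [95(c=1) 73(c=5)]
  16. access 15: MISS, evict 95(c=1). Cache: [15(c=1) 73(c=5)]
  17. access 95: MISS, evict 15(c=1). Cache: [95(c=1) 73(c=5)]
  18. access 15: MISS, evict 95(c=1). Cache: [15(c=1) 73(c=5)]
  19. access 95: MISS, evict 15(c=1). Cache: [95(c=1) 73(c=5)]
Total: 7 hits, 12 misses, 10 evictions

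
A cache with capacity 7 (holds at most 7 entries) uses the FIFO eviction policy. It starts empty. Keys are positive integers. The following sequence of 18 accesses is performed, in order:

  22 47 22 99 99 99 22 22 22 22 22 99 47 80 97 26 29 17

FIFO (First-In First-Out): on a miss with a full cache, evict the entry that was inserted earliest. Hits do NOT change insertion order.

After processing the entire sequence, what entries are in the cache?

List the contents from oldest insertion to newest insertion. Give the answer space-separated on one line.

Answer: 47 99 80 97 26 29 17

Derivation:
FIFO simulation (capacity=7):
  1. access 22: MISS. Cache (old->new): [22]
  2. access 47: MISS. Cache (old->new): [22 47]
  3. access 22: HIT. Cache (old->new): [22 47]
  4. access 99: MISS. Cache (old->new): [22 47 99]
  5. access 99: HIT. Cache (old->new): [22 47 99]
  6. access 99: HIT. Cache (old->new): [22 47 99]
  7. access 22: HIT. Cache (old->new): [22 47 99]
  8. access 22: HIT. Cache (old->new): [22 47 99]
  9. access 22: HIT. Cache (old->new): [22 47 99]
  10. access 22: HIT. Cache (old->new): [22 47 99]
  11. access 22: HIT. Cache (old->new): [22 47 99]
  12. access 99: HIT. Cache (old->new): [22 47 99]
  13. access 47: HIT. Cache (old->new): [22 47 99]
  14. access 80: MISS. Cache (old->new): [22 47 99 80]
  15. access 97: MISS. Cache (old->new): [22 47 99 80 97]
  16. access 26: MISS. Cache (old->new): [22 47 99 80 97 26]
  17. access 29: MISS. Cache (old->new): [22 47 99 80 97 26 29]
  18. access 17: MISS, evict 22. Cache (old->new): [47 99 80 97 26 29 17]
Total: 10 hits, 8 misses, 1 evictions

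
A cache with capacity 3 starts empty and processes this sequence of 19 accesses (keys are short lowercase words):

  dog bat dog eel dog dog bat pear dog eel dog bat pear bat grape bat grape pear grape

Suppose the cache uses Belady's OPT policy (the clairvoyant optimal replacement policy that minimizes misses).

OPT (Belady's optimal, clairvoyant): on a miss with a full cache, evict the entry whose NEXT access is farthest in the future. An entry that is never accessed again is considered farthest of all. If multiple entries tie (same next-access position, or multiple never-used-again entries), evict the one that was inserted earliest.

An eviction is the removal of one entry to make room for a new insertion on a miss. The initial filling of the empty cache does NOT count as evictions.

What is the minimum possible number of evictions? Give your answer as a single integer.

OPT (Belady) simulation (capacity=3):
  1. access dog: MISS. Cache: [dog]
  2. access bat: MISS. Cache: [dog bat]
  3. access dog: HIT. Next use of dog: step 5. Cache: [dog bat]
  4. access eel: MISS. Cache: [dog bat eel]
  5. access dog: HIT. Next use of dog: step 6. Cache: [dog bat eel]
  6. access dog: HIT. Next use of dog: step 9. Cache: [dog bat eel]
  7. access bat: HIT. Next use of bat: step 12. Cache: [dog bat eel]
  8. access pear: MISS, evict bat (next use: step 12). Cache: [dog eel pear]
  9. access dog: HIT. Next use of dog: step 11. Cache: [dog eel pear]
  10. access eel: HIT. Next use of eel: never. Cache: [dog eel pear]
  11. access dog: HIT. Next use of dog: never. Cache: [dog eel pear]
  12. access bat: MISS, evict dog (next use: never). Cache: [eel pear bat]
  13. access pear: HIT. Next use of pear: step 18. Cache: [eel pear bat]
  14. access bat: HIT. Next use of bat: step 16. Cache: [eel pear bat]
  15. access grape: MISS, evict eel (next use: never). Cache: [pear bat grape]
  16. access bat: HIT. Next use of bat: never. Cache: [pear bat grape]
  17. access grape: HIT. Next use of grape: step 19. Cache: [pear bat grape]
  18. access pear: HIT. Next use of pear: never. Cache: [pear bat grape]
  19. access grape: HIT. Next use of grape: never. Cache: [pear bat grape]
Total: 13 hits, 6 misses, 3 evictions

Answer: 3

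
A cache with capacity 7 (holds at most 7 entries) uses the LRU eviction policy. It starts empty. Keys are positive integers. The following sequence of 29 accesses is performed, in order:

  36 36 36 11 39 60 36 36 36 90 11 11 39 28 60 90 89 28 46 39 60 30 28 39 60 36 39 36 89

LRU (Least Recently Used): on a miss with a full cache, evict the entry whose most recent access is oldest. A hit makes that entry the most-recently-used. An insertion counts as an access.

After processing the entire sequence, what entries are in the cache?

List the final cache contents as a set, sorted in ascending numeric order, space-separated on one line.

Answer: 28 30 36 39 46 60 89

Derivation:
LRU simulation (capacity=7):
  1. access 36: MISS. Cache (LRU->MRU): [36]
  2. access 36: HIT. Cache (LRU->MRU): [36]
  3. access 36: HIT. Cache (LRU->MRU): [36]
  4. access 11: MISS. Cache (LRU->MRU): [36 11]
  5. access 39: MISS. Cache (LRU->MRU): [36 11 39]
  6. access 60: MISS. Cache (LRU->MRU): [36 11 39 60]
  7. access 36: HIT. Cache (LRU->MRU): [11 39 60 36]
  8. access 36: HIT. Cache (LRU->MRU): [11 39 60 36]
  9. access 36: HIT. Cache (LRU->MRU): [11 39 60 36]
  10. access 90: MISS. Cache (LRU->MRU): [11 39 60 36 90]
  11. access 11: HIT. Cache (LRU->MRU): [39 60 36 90 11]
  12. access 11: HIT. Cache (LRU->MRU): [39 60 36 90 11]
  13. access 39: HIT. Cache (LRU->MRU): [60 36 90 11 39]
  14. access 28: MISS. Cache (LRU->MRU): [60 36 90 11 39 28]
  15. access 60: HIT. Cache (LRU->MRU): [36 90 11 39 28 60]
  16. access 90: HIT. Cache (LRU->MRU): [36 11 39 28 60 90]
  17. access 89: MISS. Cache (LRU->MRU): [36 11 39 28 60 90 89]
  18. access 28: HIT. Cache (LRU->MRU): [36 11 39 60 90 89 28]
  19. access 46: MISS, evict 36. Cache (LRU->MRU): [11 39 60 90 89 28 46]
  20. access 39: HIT. Cache (LRU->MRU): [11 60 90 89 28 46 39]
  21. access 60: HIT. Cache (LRU->MRU): [11 90 89 28 46 39 60]
  22. access 30: MISS, evict 11. Cache (LRU->MRU): [90 89 28 46 39 60 30]
  23. access 28: HIT. Cache (LRU->MRU): [90 89 46 39 60 30 28]
  24. access 39: HIT. Cache (LRU->MRU): [90 89 46 60 30 28 39]
  25. access 60: HIT. Cache (LRU->MRU): [90 89 46 30 28 39 60]
  26. access 36: MISS, evict 90. Cache (LRU->MRU): [89 46 30 28 39 60 36]
  27. access 39: HIT. Cache (LRU->MRU): [89 46 30 28 60 36 39]
  28. access 36: HIT. Cache (LRU->MRU): [89 46 30 28 60 39 36]
  29. access 89: HIT. Cache (LRU->MRU): [46 30 28 60 39 36 89]
Total: 19 hits, 10 misses, 3 evictions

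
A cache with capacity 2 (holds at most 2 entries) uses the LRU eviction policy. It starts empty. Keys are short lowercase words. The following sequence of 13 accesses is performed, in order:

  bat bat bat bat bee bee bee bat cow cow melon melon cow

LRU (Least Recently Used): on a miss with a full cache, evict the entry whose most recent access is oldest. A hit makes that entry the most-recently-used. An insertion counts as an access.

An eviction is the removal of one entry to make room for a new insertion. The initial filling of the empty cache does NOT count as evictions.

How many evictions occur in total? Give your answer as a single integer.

LRU simulation (capacity=2):
  1. access bat: MISS. Cache (LRU->MRU): [bat]
  2. access bat: HIT. Cache (LRU->MRU): [bat]
  3. access bat: HIT. Cache (LRU->MRU): [bat]
  4. access bat: HIT. Cache (LRU->MRU): [bat]
  5. access bee: MISS. Cache (LRU->MRU): [bat bee]
  6. access bee: HIT. Cache (LRU->MRU): [bat bee]
  7. access bee: HIT. Cache (LRU->MRU): [bat bee]
  8. access bat: HIT. Cache (LRU->MRU): [bee bat]
  9. access cow: MISS, evict bee. Cache (LRU->MRU): [bat cow]
  10. access cow: HIT. Cache (LRU->MRU): [bat cow]
  11. access melon: MISS, evict bat. Cache (LRU->MRU): [cow melon]
  12. access melon: HIT. Cache (LRU->MRU): [cow melon]
  13. access cow: HIT. Cache (LRU->MRU): [melon cow]
Total: 9 hits, 4 misses, 2 evictions

Answer: 2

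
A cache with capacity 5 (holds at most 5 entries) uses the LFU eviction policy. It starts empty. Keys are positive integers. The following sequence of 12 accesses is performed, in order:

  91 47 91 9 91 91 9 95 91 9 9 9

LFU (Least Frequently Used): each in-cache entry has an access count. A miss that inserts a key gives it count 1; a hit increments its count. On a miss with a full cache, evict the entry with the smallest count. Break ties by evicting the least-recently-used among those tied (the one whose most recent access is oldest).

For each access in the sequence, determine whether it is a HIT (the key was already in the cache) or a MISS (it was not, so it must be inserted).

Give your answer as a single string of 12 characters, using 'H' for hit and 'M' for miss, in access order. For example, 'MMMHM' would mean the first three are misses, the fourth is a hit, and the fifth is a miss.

Answer: MMHMHHHMHHHH

Derivation:
LFU simulation (capacity=5):
  1. access 91: MISS. Cache: [91(c=1)]
  2. access 47: MISS. Cache: [91(c=1) 47(c=1)]
  3. access 91: HIT, count now 2. Cache: [47(c=1) 91(c=2)]
  4. access 9: MISS. Cache: [47(c=1) 9(c=1) 91(c=2)]
  5. access 91: HIT, count now 3. Cache: [47(c=1) 9(c=1) 91(c=3)]
  6. access 91: HIT, count now 4. Cache: [47(c=1) 9(c=1) 91(c=4)]
  7. access 9: HIT, count now 2. Cache: [47(c=1) 9(c=2) 91(c=4)]
  8. access 95: MISS. Cache: [47(c=1) 95(c=1) 9(c=2) 91(c=4)]
  9. access 91: HIT, count now 5. Cache: [47(c=1) 95(c=1) 9(c=2) 91(c=5)]
  10. access 9: HIT, count now 3. Cache: [47(c=1) 95(c=1) 9(c=3) 91(c=5)]
  11. access 9: HIT, count now 4. Cache: [47(c=1) 95(c=1) 9(c=4) 91(c=5)]
  12. access 9: HIT, count now 5. Cache: [47(c=1) 95(c=1) 91(c=5) 9(c=5)]
Total: 8 hits, 4 misses, 0 evictions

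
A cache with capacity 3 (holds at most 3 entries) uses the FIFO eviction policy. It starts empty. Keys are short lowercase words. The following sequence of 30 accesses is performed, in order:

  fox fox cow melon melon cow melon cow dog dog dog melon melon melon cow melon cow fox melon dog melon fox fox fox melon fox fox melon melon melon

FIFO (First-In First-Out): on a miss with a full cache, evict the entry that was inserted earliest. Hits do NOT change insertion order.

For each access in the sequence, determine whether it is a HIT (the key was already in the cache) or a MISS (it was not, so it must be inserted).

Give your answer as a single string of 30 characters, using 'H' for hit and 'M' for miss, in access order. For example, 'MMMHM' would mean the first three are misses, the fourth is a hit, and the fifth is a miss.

FIFO simulation (capacity=3):
  1. access fox: MISS. Cache (old->new): [fox]
  2. access fox: HIT. Cache (old->new): [fox]
  3. access cow: MISS. Cache (old->new): [fox cow]
  4. access melon: MISS. Cache (old->new): [fox cow melon]
  5. access melon: HIT. Cache (old->new): [fox cow melon]
  6. access cow: HIT. Cache (old->new): [fox cow melon]
  7. access melon: HIT. Cache (old->new): [fox cow melon]
  8. access cow: HIT. Cache (old->new): [fox cow melon]
  9. access dog: MISS, evict fox. Cache (old->new): [cow melon dog]
  10. access dog: HIT. Cache (old->new): [cow melon dog]
  11. access dog: HIT. Cache (old->new): [cow melon dog]
  12. access melon: HIT. Cache (old->new): [cow melon dog]
  13. access melon: HIT. Cache (old->new): [cow melon dog]
  14. access melon: HIT. Cache (old->new): [cow melon dog]
  15. access cow: HIT. Cache (old->new): [cow melon dog]
  16. access melon: HIT. Cache (old->new): [cow melon dog]
  17. access cow: HIT. Cache (old->new): [cow melon dog]
  18. access fox: MISS, evict cow. Cache (old->new): [melon dog fox]
  19. access melon: HIT. Cache (old->new): [melon dog fox]
  20. access dog: HIT. Cache (old->new): [melon dog fox]
  21. access melon: HIT. Cache (old->new): [melon dog fox]
  22. access fox: HIT. Cache (old->new): [melon dog fox]
  23. access fox: HIT. Cache (old->new): [melon dog fox]
  24. access fox: HIT. Cache (old->new): [melon dog fox]
  25. access melon: HIT. Cache (old->new): [melon dog fox]
  26. access fox: HIT. Cache (old->new): [melon dog fox]
  27. access fox: HIT. Cache (old->new): [melon dog fox]
  28. access melon: HIT. Cache (old->new): [melon dog fox]
  29. access melon: HIT. Cache (old->new): [melon dog fox]
  30. access melon: HIT. Cache (old->new): [melon dog fox]
Total: 25 hits, 5 misses, 2 evictions

Answer: MHMMHHHHMHHHHHHHHMHHHHHHHHHHHH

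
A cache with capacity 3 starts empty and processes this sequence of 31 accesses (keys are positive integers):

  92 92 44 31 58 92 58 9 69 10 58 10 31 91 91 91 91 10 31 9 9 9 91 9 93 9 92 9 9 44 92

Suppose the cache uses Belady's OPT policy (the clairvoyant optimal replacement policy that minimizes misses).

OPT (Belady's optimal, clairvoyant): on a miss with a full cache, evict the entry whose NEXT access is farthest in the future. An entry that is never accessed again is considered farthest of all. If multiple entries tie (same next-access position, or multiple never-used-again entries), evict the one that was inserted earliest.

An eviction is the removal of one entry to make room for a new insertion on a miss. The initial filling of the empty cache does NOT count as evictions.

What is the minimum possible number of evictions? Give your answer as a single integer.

Answer: 9

Derivation:
OPT (Belady) simulation (capacity=3):
  1. access 92: MISS. Cache: [92]
  2. access 92: HIT. Next use of 92: step 6. Cache: [92]
  3. access 44: MISS. Cache: [92 44]
  4. access 31: MISS. Cache: [92 44 31]
  5. access 58: MISS, evict 44 (next use: step 30). Cache: [92 31 58]
  6. access 92: HIT. Next use of 92: step 27. Cache: [92 31 58]
  7. access 58: HIT. Next use of 58: step 11. Cache: [92 31 58]
  8. access 9: MISS, evict 92 (next use: step 27). Cache: [31 58 9]
  9. access 69: MISS, evict 9 (next use: step 20). Cache: [31 58 69]
  10. access 10: MISS, evict 69 (next use: never). Cache: [31 58 10]
  11. access 58: HIT. Next use of 58: never. Cache: [31 58 10]
  12. access 10: HIT. Next use of 10: step 18. Cache: [31 58 10]
  13. access 31: HIT. Next use of 31: step 19. Cache: [31 58 10]
  14. access 91: MISS, evict 58 (next use: never). Cache: [31 10 91]
  15. access 91: HIT. Next use of 91: step 16. Cache: [31 10 91]
  16. access 91: HIT. Next use of 91: step 17. Cache: [31 10 91]
  17. access 91: HIT. Next use of 91: step 23. Cache: [31 10 91]
  18. access 10: HIT. Next use of 10: never. Cache: [31 10 91]
  19. access 31: HIT. Next use of 31: never. Cache: [31 10 91]
  20. access 9: MISS, evict 31 (next use: never). Cache: [10 91 9]
  21. access 9: HIT. Next use of 9: step 22. Cache: [10 91 9]
  22. access 9: HIT. Next use of 9: step 24. Cache: [10 91 9]
  23. access 91: HIT. Next use of 91: never. Cache: [10 91 9]
  24. access 9: HIT. Next use of 9: step 26. Cache: [10 91 9]
  25. access 93: MISS, evict 10 (next use: never). Cache: [91 9 93]
  26. access 9: HIT. Next use of 9: step 28. Cache: [91 9 93]
  27. access 92: MISS, evict 91 (next use: never). Cache: [9 93 92]
  28. access 9: HIT. Next use of 9: step 29. Cache: [9 93 92]
  29. access 9: HIT. Next use of 9: never. Cache: [9 93 92]
  30. access 44: MISS, evict 9 (next use: never). Cache: [93 92 44]
  31. access 92: HIT. Next use of 92: never. Cache: [93 92 44]
Total: 19 hits, 12 misses, 9 evictions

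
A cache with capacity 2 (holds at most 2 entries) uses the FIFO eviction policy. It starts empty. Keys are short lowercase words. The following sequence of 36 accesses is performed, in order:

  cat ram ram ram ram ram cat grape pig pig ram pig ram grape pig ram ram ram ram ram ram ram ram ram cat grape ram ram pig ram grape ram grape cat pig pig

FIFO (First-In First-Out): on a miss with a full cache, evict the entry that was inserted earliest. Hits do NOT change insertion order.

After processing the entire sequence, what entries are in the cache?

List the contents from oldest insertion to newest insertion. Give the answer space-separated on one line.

FIFO simulation (capacity=2):
  1. access cat: MISS. Cache (old->new): [cat]
  2. access ram: MISS. Cache (old->new): [cat ram]
  3. access ram: HIT. Cache (old->new): [cat ram]
  4. access ram: HIT. Cache (old->new): [cat ram]
  5. access ram: HIT. Cache (old->new): [cat ram]
  6. access ram: HIT. Cache (old->new): [cat ram]
  7. access cat: HIT. Cache (old->new): [cat ram]
  8. access grape: MISS, evict cat. Cache (old->new): [ram grape]
  9. access pig: MISS, evict ram. Cache (old->new): [grape pig]
  10. access pig: HIT. Cache (old->new): [grape pig]
  11. access ram: MISS, evict grape. Cache (old->new): [pig ram]
  12. access pig: HIT. Cache (old->new): [pig ram]
  13. access ram: HIT. Cache (old->new): [pig ram]
  14. access grape: MISS, evict pig. Cache (old->new): [ram grape]
  15. access pig: MISS, evict ram. Cache (old->new): [grape pig]
  16. access ram: MISS, evict grape. Cache (old->new): [pig ram]
  17. access ram: HIT. Cache (old->new): [pig ram]
  18. access ram: HIT. Cache (old->new): [pig ram]
  19. access ram: HIT. Cache (old->new): [pig ram]
  20. access ram: HIT. Cache (old->new): [pig ram]
  21. access ram: HIT. Cache (old->new): [pig ram]
  22. access ram: HIT. Cache (old->new): [pig ram]
  23. access ram: HIT. Cache (old->new): [pig ram]
  24. access ram: HIT. Cache (old->new): [pig ram]
  25. access cat: MISS, evict pig. Cache (old->new): [ram cat]
  26. access grape: MISS, evict ram. Cache (old->new): [cat grape]
  27. access ram: MISS, evict cat. Cache (old->new): [grape ram]
  28. access ram: HIT. Cache (old->new): [grape ram]
  29. access pig: MISS, evict grape. Cache (old->new): [ram pig]
  30. access ram: HIT. Cache (old->new): [ram pig]
  31. access grape: MISS, evict ram. Cache (old->new): [pig grape]
  32. access ram: MISS, evict pig. Cache (old->new): [grape ram]
  33. access grape: HIT. Cache (old->new): [grape ram]
  34. access cat: MISS, evict grape. Cache (old->new): [ram cat]
  35. access pig: MISS, evict ram. Cache (old->new): [cat pig]
  36. access pig: HIT. Cache (old->new): [cat pig]
Total: 20 hits, 16 misses, 14 evictions

Answer: cat pig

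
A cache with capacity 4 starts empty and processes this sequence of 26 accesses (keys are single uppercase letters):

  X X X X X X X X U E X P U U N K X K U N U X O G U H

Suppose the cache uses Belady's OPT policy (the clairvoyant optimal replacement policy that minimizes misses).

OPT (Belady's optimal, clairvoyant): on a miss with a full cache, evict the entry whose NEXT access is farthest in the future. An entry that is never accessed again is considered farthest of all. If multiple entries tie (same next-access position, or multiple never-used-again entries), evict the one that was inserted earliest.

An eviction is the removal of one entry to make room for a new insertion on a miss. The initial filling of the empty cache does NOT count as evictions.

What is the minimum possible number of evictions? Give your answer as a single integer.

Answer: 5

Derivation:
OPT (Belady) simulation (capacity=4):
  1. access X: MISS. Cache: [X]
  2. access X: HIT. Next use of X: step 3. Cache: [X]
  3. access X: HIT. Next use of X: step 4. Cache: [X]
  4. access X: HIT. Next use of X: step 5. Cache: [X]
  5. access X: HIT. Next use of X: step 6. Cache: [X]
  6. access X: HIT. Next use of X: step 7. Cache: [X]
  7. access X: HIT. Next use of X: step 8. Cache: [X]
  8. access X: HIT. Next use of X: step 11. Cache: [X]
  9. access U: MISS. Cache: [X U]
  10. access E: MISS. Cache: [X U E]
  11. access X: HIT. Next use of X: step 17. Cache: [X U E]
  12. access P: MISS. Cache: [X U E P]
  13. access U: HIT. Next use of U: step 14. Cache: [X U E P]
  14. access U: HIT. Next use of U: step 19. Cache: [X U E P]
  15. access N: MISS, evict E (next use: never). Cache: [X U P N]
  16. access K: MISS, evict P (next use: never). Cache: [X U N K]
  17. access X: HIT. Next use of X: step 22. Cache: [X U N K]
  18. access K: HIT. Next use of K: never. Cache: [X U N K]
  19. access U: HIT. Next use of U: step 21. Cache: [X U N K]
  20. access N: HIT. Next use of N: never. Cache: [X U N K]
  21. access U: HIT. Next use of U: step 25. Cache: [X U N K]
  22. access X: HIT. Next use of X: never. Cache: [X U N K]
  23. access O: MISS, evict X (next use: never). Cache: [U N K O]
  24. access G: MISS, evict N (next use: never). Cache: [U K O G]
  25. access U: HIT. Next use of U: never. Cache: [U K O G]
  26. access H: MISS, evict U (next use: never). Cache: [K O G H]
Total: 17 hits, 9 misses, 5 evictions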